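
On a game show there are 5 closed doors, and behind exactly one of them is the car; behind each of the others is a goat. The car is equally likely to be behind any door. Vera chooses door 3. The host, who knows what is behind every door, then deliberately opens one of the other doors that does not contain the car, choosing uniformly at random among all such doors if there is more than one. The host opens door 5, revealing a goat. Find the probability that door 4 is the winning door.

4/15

Apply Bayes' rule, conditioning on where the car actually is.
If it is behind any of doors 1, 2, and 4 (prior 1/5 each): the host has 3 equally likely choices, so probability 1/3; weight (1/5)·(1/3) = 1/15 each.
If it is behind door 3 (prior 1/5): the host has 4 equally likely choices, so probability 1/4; weight (1/5)·(1/4) = 1/20.
If it is behind door 5 (prior 1/5): the host opened door 5, so this case is ruled out; weight (1/5)·0 = 0.
The weights sum to 1/4.
So P(the car behind door 4 | the host opened door 5) = (1/15) / (1/4) = 4/15.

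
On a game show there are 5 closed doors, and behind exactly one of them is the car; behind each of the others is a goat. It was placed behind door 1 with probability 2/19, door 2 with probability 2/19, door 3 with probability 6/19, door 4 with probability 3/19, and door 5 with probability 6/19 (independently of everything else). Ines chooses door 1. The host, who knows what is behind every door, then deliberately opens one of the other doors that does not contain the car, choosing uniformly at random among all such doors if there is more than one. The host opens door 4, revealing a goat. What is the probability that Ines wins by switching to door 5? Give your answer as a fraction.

Condition on the true location of the car.
If it is behind door 1 (prior 2/19): the host has 4 equally likely choices, so probability 1/4; weight (2/19)·(1/4) = 1/38.
If it is behind door 2 (prior 2/19): the host has 3 equally likely choices, so probability 1/3; weight (2/19)·(1/3) = 2/57.
If it is behind either of doors 3 and 5 (prior 6/19 each): the host has 3 equally likely choices, so probability 1/3; weight (6/19)·(1/3) = 2/19 each.
If it is behind door 4 (prior 3/19): the host opened door 4, so this case is ruled out; weight (3/19)·0 = 0.
The weights sum to 31/114.
So P(the car behind door 5 | the host opened door 4) = (2/19) / (31/114) = 12/31.

12/31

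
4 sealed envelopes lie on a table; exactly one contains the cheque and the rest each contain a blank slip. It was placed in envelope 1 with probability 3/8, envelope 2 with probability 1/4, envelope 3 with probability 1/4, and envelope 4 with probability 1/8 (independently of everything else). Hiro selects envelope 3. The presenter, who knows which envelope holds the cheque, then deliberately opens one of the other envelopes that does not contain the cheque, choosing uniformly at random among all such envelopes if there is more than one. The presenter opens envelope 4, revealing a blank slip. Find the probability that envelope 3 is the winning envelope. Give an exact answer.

4/19

Consider each possible location of the cheque in turn.
If it is in envelope 1 (prior 3/8): the presenter has 2 equally likely choices, so probability 1/2; weight (3/8)·(1/2) = 3/16.
If it is in envelope 2 (prior 1/4): the presenter has 2 equally likely choices, so probability 1/2; weight (1/4)·(1/2) = 1/8.
If it is in envelope 3 (prior 1/4): the presenter has 3 equally likely choices, so probability 1/3; weight (1/4)·(1/3) = 1/12.
If it is in envelope 4 (prior 1/8): the presenter opened envelope 4, so this case is ruled out; weight (1/8)·0 = 0.
The weights sum to 19/48.
So P(the cheque in envelope 3 | the presenter opened envelope 4) = (1/12) / (19/48) = 4/19.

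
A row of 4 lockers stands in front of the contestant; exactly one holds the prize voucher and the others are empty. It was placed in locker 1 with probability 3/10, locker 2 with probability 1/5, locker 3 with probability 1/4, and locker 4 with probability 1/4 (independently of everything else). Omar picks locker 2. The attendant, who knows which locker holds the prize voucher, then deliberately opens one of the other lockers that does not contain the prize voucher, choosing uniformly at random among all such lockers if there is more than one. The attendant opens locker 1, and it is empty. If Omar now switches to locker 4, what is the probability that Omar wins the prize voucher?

15/38

Consider each possible location of the prize voucher in turn.
If it is in locker 1 (prior 3/10): the attendant opened locker 1, so this case is ruled out; weight (3/10)·0 = 0.
If it is in locker 2 (prior 1/5): the attendant has 3 equally likely choices, so probability 1/3; weight (1/5)·(1/3) = 1/15.
If it is in either of lockers 3 and 4 (prior 1/4 each): the attendant has 2 equally likely choices, so probability 1/2; weight (1/4)·(1/2) = 1/8 each.
The weights sum to 19/60.
So P(the prize voucher in locker 4 | the attendant opened locker 1) = (1/8) / (19/60) = 15/38.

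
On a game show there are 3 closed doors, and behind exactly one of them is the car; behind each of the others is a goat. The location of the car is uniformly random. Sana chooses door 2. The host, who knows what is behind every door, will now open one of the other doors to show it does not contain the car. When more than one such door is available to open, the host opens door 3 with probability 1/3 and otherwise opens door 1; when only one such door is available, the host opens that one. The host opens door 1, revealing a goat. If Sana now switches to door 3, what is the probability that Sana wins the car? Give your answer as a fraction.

Condition on the true location of the car.
If it is behind door 1 (prior 1/3): the host opened door 1, so this case is ruled out; weight (1/3)·0 = 0.
If it is behind door 2 (prior 1/3): door 3 is available but not opened, probability 2/3; weight (1/3)·(2/3) = 2/9.
If it is behind door 3 (prior 1/3): only door 1 is available, probability 1; weight (1/3)·1 = 1/3.
The weights sum to 5/9.
So P(the car behind door 3 | the host opened door 1) = (1/3) / (5/9) = 3/5.

3/5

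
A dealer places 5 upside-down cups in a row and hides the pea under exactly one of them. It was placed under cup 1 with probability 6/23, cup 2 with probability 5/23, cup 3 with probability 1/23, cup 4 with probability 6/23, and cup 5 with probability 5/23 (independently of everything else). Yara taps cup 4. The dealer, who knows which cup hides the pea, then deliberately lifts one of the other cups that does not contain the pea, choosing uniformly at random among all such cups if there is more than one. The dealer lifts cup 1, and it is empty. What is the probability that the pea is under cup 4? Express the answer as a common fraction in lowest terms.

Consider each possible location of the pea in turn.
If it is under cup 1 (prior 6/23): the dealer opened cup 1, so this case is ruled out; weight (6/23)·0 = 0.
If it is under either of cups 2 and 5 (prior 5/23 each): the dealer has 3 equally likely choices, so probability 1/3; weight (5/23)·(1/3) = 5/69 each.
If it is under cup 3 (prior 1/23): the dealer has 3 equally likely choices, so probability 1/3; weight (1/23)·(1/3) = 1/69.
If it is under cup 4 (prior 6/23): the dealer has 4 equally likely choices, so probability 1/4; weight (6/23)·(1/4) = 3/46.
The weights sum to 31/138.
So P(the pea under cup 4 | the dealer opened cup 1) = (3/46) / (31/138) = 9/31.

9/31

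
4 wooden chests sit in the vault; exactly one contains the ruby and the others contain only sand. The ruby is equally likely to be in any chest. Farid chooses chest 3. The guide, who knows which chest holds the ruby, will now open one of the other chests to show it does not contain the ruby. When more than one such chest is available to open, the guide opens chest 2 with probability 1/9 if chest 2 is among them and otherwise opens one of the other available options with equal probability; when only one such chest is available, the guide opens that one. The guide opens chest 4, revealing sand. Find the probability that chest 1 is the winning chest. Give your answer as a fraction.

16/33

Consider each possible location of the ruby in turn.
If it is in chest 1 (prior 1/4): chest 2 is available but not opened, probability 8/9; weight (1/4)·(8/9) = 2/9.
If it is in chest 2 (prior 1/4): chest 2 holds the prize so is unavailable; the guide chooses uniformly among the 2 others, probability 1/2; weight (1/4)·(1/2) = 1/8.
If it is in chest 3 (prior 1/4): chest 2 is available but not opened; chest 4 gets probability (1 − 1/9)/2 = 4/9; weight (1/4)·(4/9) = 1/9.
If it is in chest 4 (prior 1/4): the guide opened chest 4, so this case is ruled out; weight (1/4)·0 = 0.
The weights sum to 11/24.
So P(the ruby in chest 1 | the guide opened chest 4) = (2/9) / (11/24) = 16/33.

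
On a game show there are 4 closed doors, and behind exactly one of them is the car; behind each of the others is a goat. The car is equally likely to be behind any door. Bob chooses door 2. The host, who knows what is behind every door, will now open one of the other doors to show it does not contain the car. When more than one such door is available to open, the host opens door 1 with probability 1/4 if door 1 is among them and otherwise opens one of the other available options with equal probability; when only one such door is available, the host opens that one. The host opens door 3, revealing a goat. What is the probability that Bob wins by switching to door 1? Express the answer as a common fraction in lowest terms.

4/13

Apply Bayes' rule, conditioning on where the car actually is.
If it is behind door 1 (prior 1/4): door 1 holds the prize so is unavailable; the host chooses uniformly among the 2 others, probability 1/2; weight (1/4)·(1/2) = 1/8.
If it is behind door 2 (prior 1/4): door 1 is available but not opened; door 3 gets probability (1 − 1/4)/2 = 3/8; weight (1/4)·(3/8) = 3/32.
If it is behind door 3 (prior 1/4): the host opened door 3, so this case is ruled out; weight (1/4)·0 = 0.
If it is behind door 4 (prior 1/4): door 1 is available but not opened, probability 3/4; weight (1/4)·(3/4) = 3/16.
The weights sum to 13/32.
So P(the car behind door 1 | the host opened door 3) = (1/8) / (13/32) = 4/13.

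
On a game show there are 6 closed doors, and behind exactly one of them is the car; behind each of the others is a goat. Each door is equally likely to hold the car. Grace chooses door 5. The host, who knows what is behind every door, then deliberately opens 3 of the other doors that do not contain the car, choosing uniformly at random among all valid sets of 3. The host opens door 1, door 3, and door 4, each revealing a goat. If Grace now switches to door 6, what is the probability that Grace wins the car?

Condition on the true location of the car.
If it is behind any of doors 1, 3, and 4 (prior 1/6 each): that door was opened and seen not to hold the prize — ruled out; weight (1/6)·0 = 0 each.
If it is behind either of doors 2 and 6 (prior 1/6 each): the host has 4 equally likely choices, so probability 1/4; weight (1/6)·(1/4) = 1/24 each.
If it is behind door 5 (prior 1/6): the host has 10 equally likely choices, so probability 1/10; weight (1/6)·(1/10) = 1/60.
The weights sum to 1/10.
So P(the car behind door 6 | the host opened door 1, door 3, and door 4) = (1/24) / (1/10) = 5/12.

5/12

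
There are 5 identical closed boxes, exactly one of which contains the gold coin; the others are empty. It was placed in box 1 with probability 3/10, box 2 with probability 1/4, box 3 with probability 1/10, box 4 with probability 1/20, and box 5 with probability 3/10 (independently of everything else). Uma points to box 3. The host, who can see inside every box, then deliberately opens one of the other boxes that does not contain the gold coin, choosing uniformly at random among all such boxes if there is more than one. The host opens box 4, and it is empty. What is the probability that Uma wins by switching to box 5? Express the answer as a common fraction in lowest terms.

12/37

Apply Bayes' rule, conditioning on where the gold coin actually is.
If it is in either of boxes 1 and 5 (prior 3/10 each): the host has 3 equally likely choices, so probability 1/3; weight (3/10)·(1/3) = 1/10 each.
If it is in box 2 (prior 1/4): the host has 3 equally likely choices, so probability 1/3; weight (1/4)·(1/3) = 1/12.
If it is in box 3 (prior 1/10): the host has 4 equally likely choices, so probability 1/4; weight (1/10)·(1/4) = 1/40.
If it is in box 4 (prior 1/20): the host opened box 4, so this case is ruled out; weight (1/20)·0 = 0.
The weights sum to 37/120.
So P(the gold coin in box 5 | the host opened box 4) = (1/10) / (37/120) = 12/37.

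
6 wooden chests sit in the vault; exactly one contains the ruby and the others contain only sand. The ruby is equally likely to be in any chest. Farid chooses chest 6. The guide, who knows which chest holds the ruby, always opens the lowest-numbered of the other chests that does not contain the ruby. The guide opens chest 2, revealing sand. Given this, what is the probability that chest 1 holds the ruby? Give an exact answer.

Consider each possible location of the ruby in turn.
If it is in chest 1 (prior 1/6): chest 2 is the lowest-numbered option available, probability 1; weight (1/6)·1 = 1/6.
If it is in chest 2 (prior 1/6): the guide opened chest 2, so this case is ruled out; weight (1/6)·0 = 0.
If it is in any of chests 3, 4, 5, and 6 (prior 1/6 each): the guide would have opened chest 1 instead, probability 0; weight (1/6)·0 = 0 each.
The weights sum to 1/6.
So P(the ruby in chest 1 | the guide opened chest 2) = (1/6) / (1/6) = 1.

1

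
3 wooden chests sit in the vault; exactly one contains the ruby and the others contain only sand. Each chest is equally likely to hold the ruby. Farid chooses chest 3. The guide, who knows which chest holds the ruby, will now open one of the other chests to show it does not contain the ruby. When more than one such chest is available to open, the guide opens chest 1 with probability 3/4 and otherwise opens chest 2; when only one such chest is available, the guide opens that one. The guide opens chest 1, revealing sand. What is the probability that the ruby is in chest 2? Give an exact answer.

4/7

Condition on the true location of the ruby.
If it is in chest 1 (prior 1/3): the guide opened chest 1, so this case is ruled out; weight (1/3)·0 = 0.
If it is in chest 2 (prior 1/3): only chest 1 is available, probability 1; weight (1/3)·1 = 1/3.
If it is in chest 3 (prior 1/3): chest 1 is available, opened with probability 3/4; weight (1/3)·(3/4) = 1/4.
The weights sum to 7/12.
So P(the ruby in chest 2 | the guide opened chest 1) = (1/3) / (7/12) = 4/7.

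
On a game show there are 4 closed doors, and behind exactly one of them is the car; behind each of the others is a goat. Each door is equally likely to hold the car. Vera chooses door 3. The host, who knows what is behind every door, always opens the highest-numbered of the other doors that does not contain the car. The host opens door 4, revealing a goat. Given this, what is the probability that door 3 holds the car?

1/3

Condition on the true location of the car.
If it is behind any of doors 1, 2, and 3 (prior 1/4 each): door 4 is the highest-numbered option available, probability 1; weight (1/4)·1 = 1/4 each.
If it is behind door 4 (prior 1/4): the host opened door 4, so this case is ruled out; weight (1/4)·0 = 0.
The weights sum to 3/4.
So P(the car behind door 3 | the host opened door 4) = (1/4) / (3/4) = 1/3.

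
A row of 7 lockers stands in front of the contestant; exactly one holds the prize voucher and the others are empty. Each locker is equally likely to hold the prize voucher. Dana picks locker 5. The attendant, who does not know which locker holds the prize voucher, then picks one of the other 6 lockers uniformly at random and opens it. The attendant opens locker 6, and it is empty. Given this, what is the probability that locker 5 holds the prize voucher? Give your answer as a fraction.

1/6

Apply Bayes' rule, conditioning on where the prize voucher actually is.
If it is in any of lockers 1, 2, 3, 4, 5, and 7 (prior 1/7 each): the attendant picks locker 6 with probability 1/6 regardless, and it is not the prize; weight (1/7)·(1/6) = 1/42 each.
If it is in locker 6 (prior 1/7): the attendant opened locker 6, so this case is ruled out; weight (1/7)·0 = 0.
The weights sum to 1/7.
So P(the prize voucher in locker 5 | the attendant opened locker 6) = (1/42) / (1/7) = 1/6.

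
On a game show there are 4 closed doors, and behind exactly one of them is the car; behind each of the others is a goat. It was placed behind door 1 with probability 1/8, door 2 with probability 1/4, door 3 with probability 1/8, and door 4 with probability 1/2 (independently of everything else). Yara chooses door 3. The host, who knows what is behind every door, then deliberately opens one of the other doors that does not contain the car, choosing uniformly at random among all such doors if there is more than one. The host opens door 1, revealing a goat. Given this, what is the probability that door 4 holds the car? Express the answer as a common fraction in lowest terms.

3/5

Apply Bayes' rule, conditioning on where the car actually is.
If it is behind door 1 (prior 1/8): the host opened door 1, so this case is ruled out; weight (1/8)·0 = 0.
If it is behind door 2 (prior 1/4): the host has 2 equally likely choices, so probability 1/2; weight (1/4)·(1/2) = 1/8.
If it is behind door 3 (prior 1/8): the host has 3 equally likely choices, so probability 1/3; weight (1/8)·(1/3) = 1/24.
If it is behind door 4 (prior 1/2): the host has 2 equally likely choices, so probability 1/2; weight (1/2)·(1/2) = 1/4.
The weights sum to 5/12.
So P(the car behind door 4 | the host opened door 1) = (1/4) / (5/12) = 3/5.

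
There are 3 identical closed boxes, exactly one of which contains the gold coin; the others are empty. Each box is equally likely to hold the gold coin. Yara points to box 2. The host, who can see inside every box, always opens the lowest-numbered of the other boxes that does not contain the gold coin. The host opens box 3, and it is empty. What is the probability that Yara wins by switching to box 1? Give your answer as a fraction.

1

Condition on the true location of the gold coin.
If it is in box 1 (prior 1/3): box 3 is the lowest-numbered option available, probability 1; weight (1/3)·1 = 1/3.
If it is in box 2 (prior 1/3): the host would have opened box 1 instead, probability 0; weight (1/3)·0 = 0.
If it is in box 3 (prior 1/3): the host opened box 3, so this case is ruled out; weight (1/3)·0 = 0.
The weights sum to 1/3.
So P(the gold coin in box 1 | the host opened box 3) = (1/3) / (1/3) = 1.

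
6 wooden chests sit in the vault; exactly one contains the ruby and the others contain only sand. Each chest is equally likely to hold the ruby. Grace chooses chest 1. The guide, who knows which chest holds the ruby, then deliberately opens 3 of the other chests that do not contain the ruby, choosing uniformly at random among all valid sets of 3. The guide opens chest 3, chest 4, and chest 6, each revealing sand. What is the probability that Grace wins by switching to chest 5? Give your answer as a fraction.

Apply Bayes' rule, conditioning on where the ruby actually is.
If it is in chest 1 (prior 1/6): the guide has 10 equally likely choices, so probability 1/10; weight (1/6)·(1/10) = 1/60.
If it is in either of chests 2 and 5 (prior 1/6 each): the guide has 4 equally likely choices, so probability 1/4; weight (1/6)·(1/4) = 1/24 each.
If it is in any of chests 3, 4, and 6 (prior 1/6 each): that chest was opened and seen not to hold the prize — ruled out; weight (1/6)·0 = 0 each.
The weights sum to 1/10.
So P(the ruby in chest 5 | the guide opened chest 3, chest 4, and chest 6) = (1/24) / (1/10) = 5/12.

5/12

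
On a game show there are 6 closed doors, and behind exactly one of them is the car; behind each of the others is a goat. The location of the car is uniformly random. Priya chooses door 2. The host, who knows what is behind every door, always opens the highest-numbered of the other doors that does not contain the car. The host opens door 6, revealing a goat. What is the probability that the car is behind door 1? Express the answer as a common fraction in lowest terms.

Apply Bayes' rule, conditioning on where the car actually is.
If it is behind any of doors 1, 2, 3, 4, and 5 (prior 1/6 each): door 6 is the highest-numbered option available, probability 1; weight (1/6)·1 = 1/6 each.
If it is behind door 6 (prior 1/6): the host opened door 6, so this case is ruled out; weight (1/6)·0 = 0.
The weights sum to 5/6.
So P(the car behind door 1 | the host opened door 6) = (1/6) / (5/6) = 1/5.

1/5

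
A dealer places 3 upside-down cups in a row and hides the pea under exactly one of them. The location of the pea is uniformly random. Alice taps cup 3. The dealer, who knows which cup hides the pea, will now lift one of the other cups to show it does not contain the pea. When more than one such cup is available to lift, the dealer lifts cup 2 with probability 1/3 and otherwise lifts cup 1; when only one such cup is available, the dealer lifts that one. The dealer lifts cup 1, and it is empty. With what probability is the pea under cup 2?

Apply Bayes' rule, conditioning on where the pea actually is.
If it is under cup 1 (prior 1/3): the dealer opened cup 1, so this case is ruled out; weight (1/3)·0 = 0.
If it is under cup 2 (prior 1/3): only cup 1 is available, probability 1; weight (1/3)·1 = 1/3.
If it is under cup 3 (prior 1/3): cup 2 is available but not opened, probability 2/3; weight (1/3)·(2/3) = 2/9.
The weights sum to 5/9.
So P(the pea under cup 2 | the dealer opened cup 1) = (1/3) / (5/9) = 3/5.

3/5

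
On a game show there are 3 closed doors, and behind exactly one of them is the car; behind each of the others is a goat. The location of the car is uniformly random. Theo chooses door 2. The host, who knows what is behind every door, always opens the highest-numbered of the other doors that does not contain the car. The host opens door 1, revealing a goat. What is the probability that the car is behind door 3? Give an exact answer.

Apply Bayes' rule, conditioning on where the car actually is.
If it is behind door 1 (prior 1/3): the host opened door 1, so this case is ruled out; weight (1/3)·0 = 0.
If it is behind door 2 (prior 1/3): the host would have opened door 3 instead, probability 0; weight (1/3)·0 = 0.
If it is behind door 3 (prior 1/3): door 1 is the highest-numbered option available, probability 1; weight (1/3)·1 = 1/3.
The weights sum to 1/3.
So P(the car behind door 3 | the host opened door 1) = (1/3) / (1/3) = 1.

1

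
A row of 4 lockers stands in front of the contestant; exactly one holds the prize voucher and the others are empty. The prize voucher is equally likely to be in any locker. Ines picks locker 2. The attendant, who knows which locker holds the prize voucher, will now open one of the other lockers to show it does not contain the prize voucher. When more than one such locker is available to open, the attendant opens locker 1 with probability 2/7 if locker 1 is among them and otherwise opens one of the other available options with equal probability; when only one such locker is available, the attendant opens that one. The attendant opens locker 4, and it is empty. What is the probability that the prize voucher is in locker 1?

7/22

Condition on the true location of the prize voucher.
If it is in locker 1 (prior 1/4): locker 1 holds the prize so is unavailable; the attendant chooses uniformly among the 2 others, probability 1/2; weight (1/4)·(1/2) = 1/8.
If it is in locker 2 (prior 1/4): locker 1 is available but not opened; locker 4 gets probability (1 − 2/7)/2 = 5/14; weight (1/4)·(5/14) = 5/56.
If it is in locker 3 (prior 1/4): locker 1 is available but not opened, probability 5/7; weight (1/4)·(5/7) = 5/28.
If it is in locker 4 (prior 1/4): the attendant opened locker 4, so this case is ruled out; weight (1/4)·0 = 0.
The weights sum to 11/28.
So P(the prize voucher in locker 1 | the attendant opened locker 4) = (1/8) / (11/28) = 7/22.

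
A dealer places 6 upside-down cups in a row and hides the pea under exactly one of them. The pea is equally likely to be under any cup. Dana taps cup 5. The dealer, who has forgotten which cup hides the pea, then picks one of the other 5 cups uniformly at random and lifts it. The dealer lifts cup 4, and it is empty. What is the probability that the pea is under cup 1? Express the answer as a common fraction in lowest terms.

1/5

Consider each possible location of the pea in turn.
If it is under any of cups 1, 2, 3, 5, and 6 (prior 1/6 each): the dealer picks cup 4 with probability 1/5 regardless, and it is not the prize; weight (1/6)·(1/5) = 1/30 each.
If it is under cup 4 (prior 1/6): the dealer opened cup 4, so this case is ruled out; weight (1/6)·0 = 0.
The weights sum to 1/6.
So P(the pea under cup 1 | the dealer opened cup 4) = (1/30) / (1/6) = 1/5.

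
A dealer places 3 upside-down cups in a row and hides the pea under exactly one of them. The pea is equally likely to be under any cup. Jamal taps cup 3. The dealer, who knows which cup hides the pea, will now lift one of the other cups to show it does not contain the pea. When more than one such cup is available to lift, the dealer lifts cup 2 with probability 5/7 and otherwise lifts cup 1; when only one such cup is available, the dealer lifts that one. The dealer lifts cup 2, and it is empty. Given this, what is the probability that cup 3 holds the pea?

5/12

Apply Bayes' rule, conditioning on where the pea actually is.
If it is under cup 1 (prior 1/3): only cup 2 is available, probability 1; weight (1/3)·1 = 1/3.
If it is under cup 2 (prior 1/3): the dealer opened cup 2, so this case is ruled out; weight (1/3)·0 = 0.
If it is under cup 3 (prior 1/3): cup 2 is available, opened with probability 5/7; weight (1/3)·(5/7) = 5/21.
The weights sum to 4/7.
So P(the pea under cup 3 | the dealer opened cup 2) = (5/21) / (4/7) = 5/12.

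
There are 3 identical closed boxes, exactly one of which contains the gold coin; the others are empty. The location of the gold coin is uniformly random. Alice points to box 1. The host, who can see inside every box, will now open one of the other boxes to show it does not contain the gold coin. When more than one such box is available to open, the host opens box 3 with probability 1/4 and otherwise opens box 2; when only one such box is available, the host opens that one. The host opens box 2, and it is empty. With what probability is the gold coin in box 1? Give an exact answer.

Apply Bayes' rule, conditioning on where the gold coin actually is.
If it is in box 1 (prior 1/3): box 3 is available but not opened, probability 3/4; weight (1/3)·(3/4) = 1/4.
If it is in box 2 (prior 1/3): the host opened box 2, so this case is ruled out; weight (1/3)·0 = 0.
If it is in box 3 (prior 1/3): only box 2 is available, probability 1; weight (1/3)·1 = 1/3.
The weights sum to 7/12.
So P(the gold coin in box 1 | the host opened box 2) = (1/4) / (7/12) = 3/7.

3/7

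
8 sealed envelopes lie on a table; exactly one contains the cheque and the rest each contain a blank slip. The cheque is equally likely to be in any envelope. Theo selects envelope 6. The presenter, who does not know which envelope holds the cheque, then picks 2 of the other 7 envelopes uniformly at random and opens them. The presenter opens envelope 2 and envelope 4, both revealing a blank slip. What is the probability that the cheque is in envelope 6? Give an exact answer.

1/6

Condition on the true location of the cheque.
If it is in any of envelopes 1, 3, 5, 6, 7, and 8 (prior 1/8 each): the presenter picks exactly this set with probability 1/21 regardless, and none is the prize; weight (1/8)·(1/21) = 1/168 each.
If it is in either of envelopes 2 and 4 (prior 1/8 each): that envelope was opened and seen not to hold the prize — ruled out; weight (1/8)·0 = 0 each.
The weights sum to 1/28.
So P(the cheque in envelope 6 | the presenter opened envelope 2 and envelope 4) = (1/168) / (1/28) = 1/6.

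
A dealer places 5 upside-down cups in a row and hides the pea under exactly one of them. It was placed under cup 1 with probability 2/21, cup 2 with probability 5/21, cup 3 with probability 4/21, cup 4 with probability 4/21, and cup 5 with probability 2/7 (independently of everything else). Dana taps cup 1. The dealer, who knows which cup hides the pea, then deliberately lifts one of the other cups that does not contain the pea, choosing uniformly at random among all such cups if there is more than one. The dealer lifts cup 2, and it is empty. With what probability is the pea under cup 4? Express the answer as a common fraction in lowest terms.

8/31

Consider each possible location of the pea in turn.
If it is under cup 1 (prior 2/21): the dealer has 4 equally likely choices, so probability 1/4; weight (2/21)·(1/4) = 1/42.
If it is under cup 2 (prior 5/21): the dealer opened cup 2, so this case is ruled out; weight (5/21)·0 = 0.
If it is under either of cups 3 and 4 (prior 4/21 each): the dealer has 3 equally likely choices, so probability 1/3; weight (4/21)·(1/3) = 4/63 each.
If it is under cup 5 (prior 2/7): the dealer has 3 equally likely choices, so probability 1/3; weight (2/7)·(1/3) = 2/21.
The weights sum to 31/126.
So P(the pea under cup 4 | the dealer opened cup 2) = (4/63) / (31/126) = 8/31.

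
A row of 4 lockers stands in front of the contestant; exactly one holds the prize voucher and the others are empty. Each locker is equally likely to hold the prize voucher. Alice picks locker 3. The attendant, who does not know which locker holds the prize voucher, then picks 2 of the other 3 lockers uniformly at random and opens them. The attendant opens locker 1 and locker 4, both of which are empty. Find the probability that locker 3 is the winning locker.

1/2

Apply Bayes' rule, conditioning on where the prize voucher actually is.
If it is in either of lockers 1 and 4 (prior 1/4 each): that locker was opened and seen not to hold the prize — ruled out; weight (1/4)·0 = 0 each.
If it is in either of lockers 2 and 3 (prior 1/4 each): the attendant picks exactly this set with probability 1/3 regardless, and none is the prize; weight (1/4)·(1/3) = 1/12 each.
The weights sum to 1/6.
So P(the prize voucher in locker 3 | the attendant opened locker 1 and locker 4) = (1/12) / (1/6) = 1/2.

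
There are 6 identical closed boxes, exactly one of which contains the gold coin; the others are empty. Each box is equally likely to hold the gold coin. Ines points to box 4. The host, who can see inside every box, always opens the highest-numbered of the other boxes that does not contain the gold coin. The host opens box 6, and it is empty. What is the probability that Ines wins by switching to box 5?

1/5

Consider each possible location of the gold coin in turn.
If it is in any of boxes 1, 2, 3, 4, and 5 (prior 1/6 each): box 6 is the highest-numbered option available, probability 1; weight (1/6)·1 = 1/6 each.
If it is in box 6 (prior 1/6): the host opened box 6, so this case is ruled out; weight (1/6)·0 = 0.
The weights sum to 5/6.
So P(the gold coin in box 5 | the host opened box 6) = (1/6) / (5/6) = 1/5.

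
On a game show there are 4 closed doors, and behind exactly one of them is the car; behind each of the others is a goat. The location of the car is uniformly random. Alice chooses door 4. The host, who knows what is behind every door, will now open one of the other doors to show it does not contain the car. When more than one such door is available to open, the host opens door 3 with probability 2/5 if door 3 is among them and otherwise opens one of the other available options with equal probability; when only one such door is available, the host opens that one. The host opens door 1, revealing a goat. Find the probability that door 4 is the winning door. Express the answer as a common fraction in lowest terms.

Condition on the true location of the car.
If it is behind door 1 (prior 1/4): the host opened door 1, so this case is ruled out; weight (1/4)·0 = 0.
If it is behind door 2 (prior 1/4): door 3 is available but not opened, probability 3/5; weight (1/4)·(3/5) = 3/20.
If it is behind door 3 (prior 1/4): door 3 holds the prize so is unavailable; the host chooses uniformly among the 2 others, probability 1/2; weight (1/4)·(1/2) = 1/8.
If it is behind door 4 (prior 1/4): door 3 is available but not opened; door 1 gets probability (1 − 2/5)/2 = 3/10; weight (1/4)·(3/10) = 3/40.
The weights sum to 7/20.
So P(the car behind door 4 | the host opened door 1) = (3/40) / (7/20) = 3/14.

3/14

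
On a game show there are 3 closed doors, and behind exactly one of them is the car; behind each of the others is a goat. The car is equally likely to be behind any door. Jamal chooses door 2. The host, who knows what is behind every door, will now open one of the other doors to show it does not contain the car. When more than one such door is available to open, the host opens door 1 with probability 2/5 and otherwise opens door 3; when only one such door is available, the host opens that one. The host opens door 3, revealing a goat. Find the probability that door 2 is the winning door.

Apply Bayes' rule, conditioning on where the car actually is.
If it is behind door 1 (prior 1/3): only door 3 is available, probability 1; weight (1/3)·1 = 1/3.
If it is behind door 2 (prior 1/3): door 1 is available but not opened, probability 3/5; weight (1/3)·(3/5) = 1/5.
If it is behind door 3 (prior 1/3): the host opened door 3, so this case is ruled out; weight (1/3)·0 = 0.
The weights sum to 8/15.
So P(the car behind door 2 | the host opened door 3) = (1/5) / (8/15) = 3/8.

3/8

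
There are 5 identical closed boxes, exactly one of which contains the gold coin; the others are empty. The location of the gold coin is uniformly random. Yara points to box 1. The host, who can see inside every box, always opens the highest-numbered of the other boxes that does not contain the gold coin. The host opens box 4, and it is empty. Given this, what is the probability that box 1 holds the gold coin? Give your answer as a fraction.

Condition on the true location of the gold coin.
If it is in any of boxes 1, 2, and 3 (prior 1/5 each): the host would have opened box 5 instead, probability 0; weight (1/5)·0 = 0 each.
If it is in box 4 (prior 1/5): the host opened box 4, so this case is ruled out; weight (1/5)·0 = 0.
If it is in box 5 (prior 1/5): box 4 is the highest-numbered option available, probability 1; weight (1/5)·1 = 1/5.
The weights sum to 1/5.
So P(the gold coin in box 1 | the host opened box 4) = 0 / (1/5) = 0.

0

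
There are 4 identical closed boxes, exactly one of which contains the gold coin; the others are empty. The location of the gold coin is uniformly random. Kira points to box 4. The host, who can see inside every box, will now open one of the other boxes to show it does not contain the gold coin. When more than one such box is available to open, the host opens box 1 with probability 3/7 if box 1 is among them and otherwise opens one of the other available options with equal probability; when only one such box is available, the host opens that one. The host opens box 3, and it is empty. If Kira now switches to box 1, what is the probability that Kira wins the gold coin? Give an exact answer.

7/19

Apply Bayes' rule, conditioning on where the gold coin actually is.
If it is in box 1 (prior 1/4): box 1 holds the prize so is unavailable; the host chooses uniformly among the 2 others, probability 1/2; weight (1/4)·(1/2) = 1/8.
If it is in box 2 (prior 1/4): box 1 is available but not opened, probability 4/7; weight (1/4)·(4/7) = 1/7.
If it is in box 3 (prior 1/4): the host opened box 3, so this case is ruled out; weight (1/4)·0 = 0.
If it is in box 4 (prior 1/4): box 1 is available but not opened; box 3 gets probability (1 − 3/7)/2 = 2/7; weight (1/4)·(2/7) = 1/14.
The weights sum to 19/56.
So P(the gold coin in box 1 | the host opened box 3) = (1/8) / (19/56) = 7/19.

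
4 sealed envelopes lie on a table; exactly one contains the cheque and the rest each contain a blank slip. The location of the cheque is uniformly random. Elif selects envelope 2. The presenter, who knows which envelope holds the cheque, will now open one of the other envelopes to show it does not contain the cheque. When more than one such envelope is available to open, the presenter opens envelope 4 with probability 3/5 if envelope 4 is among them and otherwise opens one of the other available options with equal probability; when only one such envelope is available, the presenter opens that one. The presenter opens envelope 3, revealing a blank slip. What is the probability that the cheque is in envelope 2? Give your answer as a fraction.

2/11

Apply Bayes' rule, conditioning on where the cheque actually is.
If it is in envelope 1 (prior 1/4): envelope 4 is available but not opened, probability 2/5; weight (1/4)·(2/5) = 1/10.
If it is in envelope 2 (prior 1/4): envelope 4 is available but not opened; envelope 3 gets probability (1 − 3/5)/2 = 1/5; weight (1/4)·(1/5) = 1/20.
If it is in envelope 3 (prior 1/4): the presenter opened envelope 3, so this case is ruled out; weight (1/4)·0 = 0.
If it is in envelope 4 (prior 1/4): envelope 4 holds the prize so is unavailable; the presenter chooses uniformly among the 2 others, probability 1/2; weight (1/4)·(1/2) = 1/8.
The weights sum to 11/40.
So P(the cheque in envelope 2 | the presenter opened envelope 3) = (1/20) / (11/40) = 2/11.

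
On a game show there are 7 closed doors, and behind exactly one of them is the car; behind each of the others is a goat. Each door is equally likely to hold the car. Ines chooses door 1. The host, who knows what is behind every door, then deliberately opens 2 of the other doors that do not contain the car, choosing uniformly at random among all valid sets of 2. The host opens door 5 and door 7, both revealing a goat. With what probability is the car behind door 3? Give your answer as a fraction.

3/14

Consider each possible location of the car in turn.
If it is behind door 1 (prior 1/7): the host has 15 equally likely choices, so probability 1/15; weight (1/7)·(1/15) = 1/105.
If it is behind any of doors 2, 3, 4, and 6 (prior 1/7 each): the host has 10 equally likely choices, so probability 1/10; weight (1/7)·(1/10) = 1/70 each.
If it is behind either of doors 5 and 7 (prior 1/7 each): that door was opened and seen not to hold the prize — ruled out; weight (1/7)·0 = 0 each.
The weights sum to 1/15.
So P(the car behind door 3 | the host opened door 5 and door 7) = (1/70) / (1/15) = 3/14.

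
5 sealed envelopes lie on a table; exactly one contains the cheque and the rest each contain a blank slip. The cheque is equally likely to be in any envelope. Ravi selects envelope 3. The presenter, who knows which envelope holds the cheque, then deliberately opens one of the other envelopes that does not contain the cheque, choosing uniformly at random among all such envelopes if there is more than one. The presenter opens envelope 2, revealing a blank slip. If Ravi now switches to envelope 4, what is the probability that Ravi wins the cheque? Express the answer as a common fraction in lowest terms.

Consider each possible location of the cheque in turn.
If it is in any of envelopes 1, 4, and 5 (prior 1/5 each): the presenter has 3 equally likely choices, so probability 1/3; weight (1/5)·(1/3) = 1/15 each.
If it is in envelope 2 (prior 1/5): the presenter opened envelope 2, so this case is ruled out; weight (1/5)·0 = 0.
If it is in envelope 3 (prior 1/5): the presenter has 4 equally likely choices, so probability 1/4; weight (1/5)·(1/4) = 1/20.
The weights sum to 1/4.
So P(the cheque in envelope 4 | the presenter opened envelope 2) = (1/15) / (1/4) = 4/15.

4/15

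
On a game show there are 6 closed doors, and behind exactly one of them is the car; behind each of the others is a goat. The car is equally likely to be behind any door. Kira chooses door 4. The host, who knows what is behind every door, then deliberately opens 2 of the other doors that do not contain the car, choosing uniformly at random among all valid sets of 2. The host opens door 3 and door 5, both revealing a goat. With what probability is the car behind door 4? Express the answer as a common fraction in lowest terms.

Condition on the true location of the car.
If it is behind any of doors 1, 2, and 6 (prior 1/6 each): the host has 6 equally likely choices, so probability 1/6; weight (1/6)·(1/6) = 1/36 each.
If it is behind either of doors 3 and 5 (prior 1/6 each): that door was opened and seen not to hold the prize — ruled out; weight (1/6)·0 = 0 each.
If it is behind door 4 (prior 1/6): the host has 10 equally likely choices, so probability 1/10; weight (1/6)·(1/10) = 1/60.
The weights sum to 1/10.
So P(the car behind door 4 | the host opened door 3 and door 5) = (1/60) / (1/10) = 1/6.

1/6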